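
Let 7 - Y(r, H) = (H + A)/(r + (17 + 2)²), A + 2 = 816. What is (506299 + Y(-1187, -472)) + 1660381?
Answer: 894841902/413 ≈ 2.1667e+6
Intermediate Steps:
A = 814 (A = -2 + 816 = 814)
Y(r, H) = 7 - (814 + H)/(361 + r) (Y(r, H) = 7 - (H + 814)/(r + (17 + 2)²) = 7 - (814 + H)/(r + 19²) = 7 - (814 + H)/(r + 361) = 7 - (814 + H)/(361 + r))
(506299 + Y(-1187, -472)) + 1660381 = (506299 + (1713 - 1*(-472) + 7*(-1187))/(361 - 1187)) + 1660381 = (506299 + (1713 + 472 - 8309)/(-826)) + 1660381 = (506299 - 1/826*(-6124)) + 1660381 = (506299 + 3062/413) + 1660381 = 209104549/413 + 1660381 = 894841902/413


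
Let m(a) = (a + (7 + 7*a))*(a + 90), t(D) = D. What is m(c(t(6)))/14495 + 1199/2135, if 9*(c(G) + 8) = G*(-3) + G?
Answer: 10306307/55704285 ≈ 0.18502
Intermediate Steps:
c(G) = -8 - 2*G/9 (c(G) = -8 + (G*(-3) + G)/9 = -8 + (-3*G + G)/9 = -8 + (-2*G)/9 = -8 - 2*G/9)
m(a) = (7 + 8*a)*(90 + a)
m(c(t(6)))/14495 + 1199/2135 = (630 + 8*(-8 - 2/9*6)² + 727*(-8 - 2/9*6))/14495 + 1199/2135 = (630 + 8*(-8 - 4/3)² + 727*(-8 - 4/3))*(1/14495) + 1199*(1/2135) = (630 + 8*(-28/3)² + 727*(-28/3))*(1/14495) + 1199/2135 = (630 + 8*(784/9) - 20356/3)*(1/14495) + 1199/2135 = (630 + 6272/9 - 20356/3)*(1/14495) + 1199/2135 = -49126/9*1/14495 + 1199/2135 = -49126/130455 + 1199/2135 = 10306307/55704285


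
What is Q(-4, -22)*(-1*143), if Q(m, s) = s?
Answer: 3146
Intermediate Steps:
Q(-4, -22)*(-1*143) = -(-22)*143 = -22*(-143) = 3146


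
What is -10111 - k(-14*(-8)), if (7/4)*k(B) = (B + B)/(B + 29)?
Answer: -1425779/141 ≈ -10112.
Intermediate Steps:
k(B) = 8*B/(7*(29 + B)) (k(B) = 4*((B + B)/(B + 29))/7 = 4*((2*B)/(29 + B))/7 = 4*(2*B/(29 + B))/7 = 8*B/(7*(29 + B)))
-10111 - k(-14*(-8)) = -10111 - 8*(-14*(-8))/(7*(29 - 14*(-8))) = -10111 - 8*112/(7*(29 + 112)) = -10111 - 8*112/(7*141) = -10111 - 1*128/141 = -10111 - 128/141 = -1425779/141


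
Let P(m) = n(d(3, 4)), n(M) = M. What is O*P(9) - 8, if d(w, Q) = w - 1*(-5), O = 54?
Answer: 424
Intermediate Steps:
d(w, Q) = 5 + w (d(w, Q) = w + 5 = 5 + w)
P(m) = 8 (P(m) = 5 + 3 = 8)
O*P(9) - 8 = 54*8 - 8 = 432 - 8 = 424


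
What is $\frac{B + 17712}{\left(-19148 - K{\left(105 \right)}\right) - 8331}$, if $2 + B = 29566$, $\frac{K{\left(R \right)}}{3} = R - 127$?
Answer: $- \frac{47276}{27413} \approx -1.7246$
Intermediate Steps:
$K{\left(R \right)} = -381 + 3 R$ ($K{\left(R \right)} = 3 \left(R - 127\right) = 3 \left(-127 + R\right) = -381 + 3 R$)
$B = 29564$ ($B = -2 + 29566 = 29564$)
$\frac{B + 17712}{\left(-19148 - K{\left(105 \right)}\right) - 8331} = \frac{29564 + 17712}{\left(-19148 - \left(-381 + 3 \cdot 105\right)\right) - 8331} = \frac{47276}{\left(-19148 - \left(-381 + 315\right)\right) - 8331} = \frac{47276}{\left(-19148 - -66\right) - 8331} = \frac{47276}{\left(-19148 + 66\right) - 8331} = \frac{47276}{-19082 - 8331} = \frac{47276}{-27413} = 47276 \left(- \frac{1}{27413}\right) = - \frac{47276}{27413}$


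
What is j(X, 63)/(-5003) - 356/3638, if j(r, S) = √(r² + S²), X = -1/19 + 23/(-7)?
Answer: -178/1819 - 3*√7822753/665399 ≈ -0.11047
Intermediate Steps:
X = -444/133 (X = -1*1/19 + 23*(-⅐) = -1/19 - 23/7 = -444/133 ≈ -3.3383)
j(r, S) = √(S² + r²)
j(X, 63)/(-5003) - 356/3638 = √(63² + (-444/133)²)/(-5003) - 356/3638 = √(3969 + 197136/17689)*(-1/5003) - 356*1/3638 = √(70404777/17689)*(-1/5003) - 178/1819 = (3*√7822753/133)*(-1/5003) - 178/1819 = -3*√7822753/665399 - 178/1819 = -178/1819 - 3*√7822753/665399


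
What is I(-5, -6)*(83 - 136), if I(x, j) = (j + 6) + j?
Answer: 318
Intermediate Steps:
I(x, j) = 6 + 2*j (I(x, j) = (6 + j) + j = 6 + 2*j)
I(-5, -6)*(83 - 136) = (6 + 2*(-6))*(83 - 136) = (6 - 12)*(-53) = -6*(-53) = 318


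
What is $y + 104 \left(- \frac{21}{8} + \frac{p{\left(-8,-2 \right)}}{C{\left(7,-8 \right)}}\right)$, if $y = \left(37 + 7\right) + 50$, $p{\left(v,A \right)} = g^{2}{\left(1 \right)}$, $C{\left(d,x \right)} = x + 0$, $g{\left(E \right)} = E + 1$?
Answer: $-231$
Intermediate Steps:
$g{\left(E \right)} = 1 + E$
$C{\left(d,x \right)} = x$
$p{\left(v,A \right)} = 4$ ($p{\left(v,A \right)} = \left(1 + 1\right)^{2} = 2^{2} = 4$)
$y = 94$ ($y = 44 + 50 = 94$)
$y + 104 \left(- \frac{21}{8} + \frac{p{\left(-8,-2 \right)}}{C{\left(7,-8 \right)}}\right) = 94 + 104 \left(- \frac{21}{8} + \frac{4}{-8}\right) = 94 + 104 \left(\left(-21\right) \frac{1}{8} + 4 \left(- \frac{1}{8}\right)\right) = 94 + 104 \left(- \frac{21}{8} - \frac{1}{2}\right) = 94 + 104 \left(- \frac{25}{8}\right) = 94 - 325 = -231$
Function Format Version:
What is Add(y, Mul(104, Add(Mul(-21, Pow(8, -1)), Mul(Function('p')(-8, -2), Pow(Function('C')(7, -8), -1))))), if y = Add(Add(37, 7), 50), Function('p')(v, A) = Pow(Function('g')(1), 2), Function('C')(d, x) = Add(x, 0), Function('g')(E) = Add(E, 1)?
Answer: -231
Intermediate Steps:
Function('g')(E) = Add(1, E)
Function('C')(d, x) = x
Function('p')(v, A) = 4 (Function('p')(v, A) = Pow(Add(1, 1), 2) = Pow(2, 2) = 4)
y = 94 (y = Add(44, 50) = 94)
Add(y, Mul(104, Add(Mul(-21, Pow(8, -1)), Mul(Function('p')(-8, -2), Pow(Function('C')(7, -8), -1))))) = Add(94, Mul(104, Add(Mul(-21, Pow(8, -1)), Mul(4, Pow(-8, -1))))) = Add(94, Mul(104, Add(Mul(-21, Rational(1, 8)), Mul(4, Rational(-1, 8))))) = Add(94, Mul(104, Add(Rational(-21, 8), Rational(-1, 2)))) = Add(94, Mul(104, Rational(-25, 8))) = Add(94, -325) = -231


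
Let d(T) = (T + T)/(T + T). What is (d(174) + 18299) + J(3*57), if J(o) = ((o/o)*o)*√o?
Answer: 18300 + 513*√19 ≈ 20536.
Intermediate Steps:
J(o) = o^(3/2) (J(o) = (1*o)*√o = o*√o = o^(3/2))
d(T) = 1 (d(T) = (2*T)/((2*T)) = (2*T)*(1/(2*T)) = 1)
(d(174) + 18299) + J(3*57) = (1 + 18299) + (3*57)^(3/2) = 18300 + 171^(3/2) = 18300 + 513*√19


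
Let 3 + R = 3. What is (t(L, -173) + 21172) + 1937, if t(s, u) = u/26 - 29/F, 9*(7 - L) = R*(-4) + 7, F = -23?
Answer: 13815957/598 ≈ 23104.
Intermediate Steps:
R = 0 (R = -3 + 3 = 0)
L = 56/9 (L = 7 - (0*(-4) + 7)/9 = 7 - (0 + 7)/9 = 7 - ⅑*7 = 7 - 7/9 = 56/9 ≈ 6.2222)
t(s, u) = 29/23 + u/26 (t(s, u) = u/26 - 29/(-23) = u*(1/26) - 29*(-1/23) = u/26 + 29/23 = 29/23 + u/26)
(t(L, -173) + 21172) + 1937 = ((29/23 + (1/26)*(-173)) + 21172) + 1937 = ((29/23 - 173/26) + 21172) + 1937 = (-3225/598 + 21172) + 1937 = 12657631/598 + 1937 = 13815957/598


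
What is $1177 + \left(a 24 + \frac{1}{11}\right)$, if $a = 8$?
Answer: $\frac{15060}{11} \approx 1369.1$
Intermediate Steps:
$1177 + \left(a 24 + \frac{1}{11}\right) = 1177 + \left(8 \cdot 24 + \frac{1}{11}\right) = 1177 + \left(192 + \frac{1}{11}\right) = 1177 + \frac{2113}{11} = \frac{15060}{11}$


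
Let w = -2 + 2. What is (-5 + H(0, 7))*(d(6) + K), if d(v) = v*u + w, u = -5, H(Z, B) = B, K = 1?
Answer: -58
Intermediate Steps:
w = 0
d(v) = -5*v (d(v) = v*(-5) + 0 = -5*v + 0 = -5*v)
(-5 + H(0, 7))*(d(6) + K) = (-5 + 7)*(-5*6 + 1) = 2*(-30 + 1) = 2*(-29) = -58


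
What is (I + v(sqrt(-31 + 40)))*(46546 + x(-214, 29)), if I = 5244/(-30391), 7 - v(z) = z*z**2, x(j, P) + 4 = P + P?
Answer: -28568782400/30391 ≈ -9.4004e+5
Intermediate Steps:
x(j, P) = -4 + 2*P (x(j, P) = -4 + (P + P) = -4 + 2*P)
v(z) = 7 - z**3 (v(z) = 7 - z*z**2 = 7 - z**3)
I = -5244/30391 (I = 5244*(-1/30391) = -5244/30391 ≈ -0.17255)
(I + v(sqrt(-31 + 40)))*(46546 + x(-214, 29)) = (-5244/30391 + (7 - (sqrt(-31 + 40))**3))*(46546 + (-4 + 2*29)) = (-5244/30391 + (7 - (sqrt(9))**3))*(46546 + (-4 + 58)) = (-5244/30391 + (7 - 1*3**3))*(46546 + 54) = (-5244/30391 + (7 - 1*27))*46600 = (-5244/30391 + (7 - 27))*46600 = (-5244/30391 - 20)*46600 = -613064/30391*46600 = -28568782400/30391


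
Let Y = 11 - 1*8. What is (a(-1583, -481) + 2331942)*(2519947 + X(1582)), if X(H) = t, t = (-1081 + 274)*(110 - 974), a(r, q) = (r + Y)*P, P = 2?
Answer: 7492145806490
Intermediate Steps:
Y = 3 (Y = 11 - 8 = 3)
a(r, q) = 6 + 2*r (a(r, q) = (r + 3)*2 = (3 + r)*2 = 6 + 2*r)
t = 697248 (t = -807*(-864) = 697248)
X(H) = 697248
(a(-1583, -481) + 2331942)*(2519947 + X(1582)) = ((6 + 2*(-1583)) + 2331942)*(2519947 + 697248) = ((6 - 3166) + 2331942)*3217195 = (-3160 + 2331942)*3217195 = 2328782*3217195 = 7492145806490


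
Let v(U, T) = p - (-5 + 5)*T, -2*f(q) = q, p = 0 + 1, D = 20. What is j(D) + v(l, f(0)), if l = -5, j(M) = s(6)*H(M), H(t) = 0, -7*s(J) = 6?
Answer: 1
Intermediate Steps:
s(J) = -6/7 (s(J) = -1/7*6 = -6/7)
j(M) = 0 (j(M) = -6/7*0 = 0)
p = 1
f(q) = -q/2
v(U, T) = 1 (v(U, T) = 1 - (-5 + 5)*T = 1 - 0*T = 1 - 1*0 = 1 + 0 = 1)
j(D) + v(l, f(0)) = 0 + 1 = 1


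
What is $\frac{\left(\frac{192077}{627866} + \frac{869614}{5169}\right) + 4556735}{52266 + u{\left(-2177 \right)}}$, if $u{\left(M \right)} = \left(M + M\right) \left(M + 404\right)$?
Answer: $\frac{14789154088658927}{25223256078867432} \approx 0.58633$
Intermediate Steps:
$u{\left(M \right)} = 2 M \left(404 + M\right)$
$\frac{\left(\frac{192077}{627866} + \frac{869614}{5169}\right) + 4556735}{52266 + u{\left(-2177 \right)}} = \frac{\left(\frac{192077}{627866} + \frac{869614}{5169}\right) + 4556735}{52266 + 2 \left(-2177\right) \left(404 - 2177\right)} = \frac{\left(192077 \cdot \frac{1}{627866} + 869614 \cdot \frac{1}{5169}\right) + 4556735}{52266 + 2 \left(-2177\right) \left(-1773\right)} = \frac{\left(\frac{192077}{627866} + \frac{869614}{5169}\right) + 4556735}{52266 + 7719642} = \frac{\frac{546993909737}{3245439354} + 4556735}{7771908} = \frac{14789154088658927}{3245439354} \cdot \frac{1}{7771908} = \frac{14789154088658927}{25223256078867432}$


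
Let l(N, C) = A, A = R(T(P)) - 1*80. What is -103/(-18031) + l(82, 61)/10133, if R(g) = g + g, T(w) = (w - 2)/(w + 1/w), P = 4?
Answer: -6490781/3106038091 ≈ -0.0020897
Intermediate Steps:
T(w) = (-2 + w)/(w + 1/w)
R(g) = 2*g
A = -1344/17 (A = 2*(4*(-2 + 4)/(1 + 4²)) - 1*80 = 2*(4*2/(1 + 16)) - 80 = 2*(4*2/17) - 80 = 2*(4*(1/17)*2) - 80 = 2*(8/17) - 80 = 16/17 - 80 = -1344/17 ≈ -79.059)
l(N, C) = -1344/17
-103/(-18031) + l(82, 61)/10133 = -103/(-18031) - 1344/17/10133 = -103*(-1/18031) - 1344/17*1/10133 = 103/18031 - 1344/172261 = -6490781/3106038091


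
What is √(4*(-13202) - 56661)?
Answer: I*√109469 ≈ 330.86*I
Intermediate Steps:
√(4*(-13202) - 56661) = √(-52808 - 56661) = √(-109469) = I*√109469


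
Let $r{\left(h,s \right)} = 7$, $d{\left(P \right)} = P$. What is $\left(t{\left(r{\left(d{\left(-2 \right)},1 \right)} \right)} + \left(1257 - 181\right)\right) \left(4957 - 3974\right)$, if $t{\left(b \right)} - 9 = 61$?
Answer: $1126518$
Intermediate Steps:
$t{\left(b \right)} = 70$ ($t{\left(b \right)} = 9 + 61 = 70$)
$\left(t{\left(r{\left(d{\left(-2 \right)},1 \right)} \right)} + \left(1257 - 181\right)\right) \left(4957 - 3974\right) = \left(70 + \left(1257 - 181\right)\right) \left(4957 - 3974\right) = \left(70 + \left(1257 - 181\right)\right) 983 = \left(70 + 1076\right) 983 = 1146 \cdot 983 = 1126518$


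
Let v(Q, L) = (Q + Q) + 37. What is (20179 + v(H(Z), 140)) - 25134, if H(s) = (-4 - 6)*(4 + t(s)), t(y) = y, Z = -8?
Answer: -4838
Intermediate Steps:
H(s) = -40 - 10*s (H(s) = (-4 - 6)*(4 + s) = -10*(4 + s) = -40 - 10*s)
v(Q, L) = 37 + 2*Q (v(Q, L) = 2*Q + 37 = 37 + 2*Q)
(20179 + v(H(Z), 140)) - 25134 = (20179 + (37 + 2*(-40 - 10*(-8)))) - 25134 = (20179 + (37 + 2*(-40 + 80))) - 25134 = (20179 + (37 + 2*40)) - 25134 = (20179 + (37 + 80)) - 25134 = (20179 + 117) - 25134 = 20296 - 25134 = -4838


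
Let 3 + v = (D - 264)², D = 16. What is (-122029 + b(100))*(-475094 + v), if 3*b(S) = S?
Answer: 151369661291/3 ≈ 5.0457e+10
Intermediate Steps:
v = 61501 (v = -3 + (16 - 264)² = -3 + (-248)² = -3 + 61504 = 61501)
b(S) = S/3
(-122029 + b(100))*(-475094 + v) = (-122029 + (⅓)*100)*(-475094 + 61501) = (-122029 + 100/3)*(-413593) = -365987/3*(-413593) = 151369661291/3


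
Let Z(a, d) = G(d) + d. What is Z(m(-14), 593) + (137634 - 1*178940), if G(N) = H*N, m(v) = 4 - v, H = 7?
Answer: -36562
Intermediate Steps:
G(N) = 7*N
Z(a, d) = 8*d (Z(a, d) = 7*d + d = 8*d)
Z(m(-14), 593) + (137634 - 1*178940) = 8*593 + (137634 - 1*178940) = 4744 + (137634 - 178940) = 4744 - 41306 = -36562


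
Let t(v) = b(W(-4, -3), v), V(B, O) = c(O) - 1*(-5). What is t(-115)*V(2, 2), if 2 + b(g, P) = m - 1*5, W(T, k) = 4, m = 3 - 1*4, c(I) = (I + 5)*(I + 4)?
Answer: -376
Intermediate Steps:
c(I) = (4 + I)*(5 + I) (c(I) = (5 + I)*(4 + I) = (4 + I)*(5 + I))
m = -1 (m = 3 - 4 = -1)
V(B, O) = 25 + O**2 + 9*O (V(B, O) = (20 + O**2 + 9*O) - 1*(-5) = (20 + O**2 + 9*O) + 5 = 25 + O**2 + 9*O)
b(g, P) = -8 (b(g, P) = -2 + (-1 - 1*5) = -2 + (-1 - 5) = -2 - 6 = -8)
t(v) = -8
t(-115)*V(2, 2) = -8*(25 + 2**2 + 9*2) = -8*(25 + 4 + 18) = -8*47 = -376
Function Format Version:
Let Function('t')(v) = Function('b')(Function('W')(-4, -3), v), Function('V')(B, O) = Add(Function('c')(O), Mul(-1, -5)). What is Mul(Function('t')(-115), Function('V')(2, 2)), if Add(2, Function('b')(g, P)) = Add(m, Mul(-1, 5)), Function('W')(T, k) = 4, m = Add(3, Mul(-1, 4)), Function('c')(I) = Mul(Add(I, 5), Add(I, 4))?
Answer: -376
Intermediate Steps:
Function('c')(I) = Mul(Add(4, I), Add(5, I)) (Function('c')(I) = Mul(Add(5, I), Add(4, I)) = Mul(Add(4, I), Add(5, I)))
m = -1 (m = Add(3, -4) = -1)
Function('V')(B, O) = Add(25, Pow(O, 2), Mul(9, O)) (Function('V')(B, O) = Add(Add(20, Pow(O, 2), Mul(9, O)), Mul(-1, -5)) = Add(Add(20, Pow(O, 2), Mul(9, O)), 5) = Add(25, Pow(O, 2), Mul(9, O)))
Function('b')(g, P) = -8 (Function('b')(g, P) = Add(-2, Add(-1, Mul(-1, 5))) = Add(-2, Add(-1, -5)) = Add(-2, -6) = -8)
Function('t')(v) = -8
Mul(Function('t')(-115), Function('V')(2, 2)) = Mul(-8, Add(25, Pow(2, 2), Mul(9, 2))) = Mul(-8, Add(25, 4, 18)) = Mul(-8, 47) = -376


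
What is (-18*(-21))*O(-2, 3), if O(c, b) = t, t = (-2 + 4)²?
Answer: 1512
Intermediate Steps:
t = 4 (t = 2² = 4)
O(c, b) = 4
(-18*(-21))*O(-2, 3) = -18*(-21)*4 = 378*4 = 1512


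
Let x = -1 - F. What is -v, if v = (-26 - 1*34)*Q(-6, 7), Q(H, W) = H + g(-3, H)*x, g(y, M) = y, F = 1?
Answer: 0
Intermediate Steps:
x = -2 (x = -1 - 1*1 = -1 - 1 = -2)
Q(H, W) = 6 + H (Q(H, W) = H - 3*(-2) = H + 6 = 6 + H)
v = 0 (v = (-26 - 1*34)*(6 - 6) = (-26 - 34)*0 = -60*0 = 0)
-v = -1*0 = 0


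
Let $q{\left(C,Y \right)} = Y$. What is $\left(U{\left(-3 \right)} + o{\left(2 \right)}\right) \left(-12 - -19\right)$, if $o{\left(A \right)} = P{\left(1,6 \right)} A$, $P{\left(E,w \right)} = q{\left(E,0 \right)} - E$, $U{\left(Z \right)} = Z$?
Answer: $-35$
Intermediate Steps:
$P{\left(E,w \right)} = - E$ ($P{\left(E,w \right)} = 0 - E = - E$)
$o{\left(A \right)} = - A$ ($o{\left(A \right)} = \left(-1\right) 1 A = - A$)
$\left(U{\left(-3 \right)} + o{\left(2 \right)}\right) \left(-12 - -19\right) = \left(-3 - 2\right) \left(-12 - -19\right) = \left(-3 - 2\right) \left(-12 + 19\right) = \left(-5\right) 7 = -35$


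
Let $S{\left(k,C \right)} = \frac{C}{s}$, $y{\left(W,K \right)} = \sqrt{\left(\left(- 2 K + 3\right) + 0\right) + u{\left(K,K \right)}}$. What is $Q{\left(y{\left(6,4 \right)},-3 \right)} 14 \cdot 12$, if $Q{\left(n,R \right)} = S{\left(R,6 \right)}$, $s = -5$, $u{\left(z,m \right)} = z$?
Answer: $- \frac{1008}{5} \approx -201.6$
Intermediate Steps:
$y{\left(W,K \right)} = \sqrt{3 - K}$ ($y{\left(W,K \right)} = \sqrt{\left(\left(- 2 K + 3\right) + 0\right) + K} = \sqrt{\left(\left(3 - 2 K\right) + 0\right) + K} = \sqrt{\left(3 - 2 K\right) + K} = \sqrt{3 - K}$)
$S{\left(k,C \right)} = - \frac{C}{5}$ ($S{\left(k,C \right)} = \frac{C}{-5} = C \left(- \frac{1}{5}\right) = - \frac{C}{5}$)
$Q{\left(n,R \right)} = - \frac{6}{5}$ ($Q{\left(n,R \right)} = \left(- \frac{1}{5}\right) 6 = - \frac{6}{5}$)
$Q{\left(y{\left(6,4 \right)},-3 \right)} 14 \cdot 12 = \left(- \frac{6}{5}\right) 14 \cdot 12 = \left(- \frac{84}{5}\right) 12 = - \frac{1008}{5}$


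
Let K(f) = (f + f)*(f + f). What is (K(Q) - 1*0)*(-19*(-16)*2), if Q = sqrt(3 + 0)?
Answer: 7296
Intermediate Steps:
Q = sqrt(3) ≈ 1.7320
K(f) = 4*f**2 (K(f) = (2*f)*(2*f) = 4*f**2)
(K(Q) - 1*0)*(-19*(-16)*2) = (4*(sqrt(3))**2 - 1*0)*(-19*(-16)*2) = (4*3 + 0)*(304*2) = (12 + 0)*608 = 12*608 = 7296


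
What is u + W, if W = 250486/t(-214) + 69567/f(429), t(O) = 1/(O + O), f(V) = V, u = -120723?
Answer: -15347985344/143 ≈ -1.0733e+8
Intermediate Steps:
t(O) = 1/(2*O)
W = -15330721955/143 (W = 250486/(((½)/(-214))) + 69567/429 = 250486/(((½)*(-1/214))) + 69567*(1/429) = 250486/(-1/428) + 23189/143 = 250486*(-428) + 23189/143 = -107208008 + 23189/143 = -15330721955/143 ≈ -1.0721e+8)
u + W = -120723 - 15330721955/143 = -15347985344/143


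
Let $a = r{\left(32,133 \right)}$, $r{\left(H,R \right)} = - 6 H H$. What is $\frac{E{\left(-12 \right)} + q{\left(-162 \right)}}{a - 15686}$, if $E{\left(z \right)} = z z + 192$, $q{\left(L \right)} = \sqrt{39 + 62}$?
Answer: $- \frac{168}{10915} - \frac{\sqrt{101}}{21830} \approx -0.015852$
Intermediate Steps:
$r{\left(H,R \right)} = - 6 H^{2}$
$q{\left(L \right)} = \sqrt{101}$
$E{\left(z \right)} = 192 + z^{2}$ ($E{\left(z \right)} = z^{2} + 192 = 192 + z^{2}$)
$a = -6144$ ($a = - 6 \cdot 32^{2} = \left(-6\right) 1024 = -6144$)
$\frac{E{\left(-12 \right)} + q{\left(-162 \right)}}{a - 15686} = \frac{\left(192 + \left(-12\right)^{2}\right) + \sqrt{101}}{-6144 - 15686} = \frac{\left(192 + 144\right) + \sqrt{101}}{-21830} = \left(336 + \sqrt{101}\right) \left(- \frac{1}{21830}\right) = - \frac{168}{10915} - \frac{\sqrt{101}}{21830}$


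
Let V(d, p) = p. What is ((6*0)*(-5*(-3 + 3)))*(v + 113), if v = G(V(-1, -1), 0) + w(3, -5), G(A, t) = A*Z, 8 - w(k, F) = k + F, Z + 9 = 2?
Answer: 0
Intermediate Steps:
Z = -7 (Z = -9 + 2 = -7)
w(k, F) = 8 - F - k (w(k, F) = 8 - (k + F) = 8 - (F + k) = 8 + (-F - k) = 8 - F - k)
G(A, t) = -7*A (G(A, t) = A*(-7) = -7*A)
v = 17 (v = -7*(-1) + (8 - 1*(-5) - 1*3) = 7 + (8 + 5 - 3) = 7 + 10 = 17)
((6*0)*(-5*(-3 + 3)))*(v + 113) = ((6*0)*(-5*(-3 + 3)))*(17 + 113) = (0*(-5*0))*130 = (0*0)*130 = 0*130 = 0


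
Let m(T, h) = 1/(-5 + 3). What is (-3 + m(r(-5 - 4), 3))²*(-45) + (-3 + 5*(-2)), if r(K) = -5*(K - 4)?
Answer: -2257/4 ≈ -564.25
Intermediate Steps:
r(K) = 20 - 5*K (r(K) = -5*(-4 + K) = 20 - 5*K)
m(T, h) = -½ (m(T, h) = 1/(-2) = -½)
(-3 + m(r(-5 - 4), 3))²*(-45) + (-3 + 5*(-2)) = (-3 - ½)²*(-45) + (-3 + 5*(-2)) = (-7/2)²*(-45) + (-3 - 10) = (49/4)*(-45) - 13 = -2205/4 - 13 = -2257/4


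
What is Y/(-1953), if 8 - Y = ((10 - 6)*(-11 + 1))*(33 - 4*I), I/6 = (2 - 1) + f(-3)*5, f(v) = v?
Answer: -14768/1953 ≈ -7.5617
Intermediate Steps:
I = -84 (I = 6*((2 - 1) - 3*5) = 6*(1 - 15) = 6*(-14) = -84)
Y = 14768 (Y = 8 - (10 - 6)*(-11 + 1)*(33 - 4*(-84)) = 8 - 4*(-10)*(33 + 336) = 8 - (-40)*369 = 8 - 1*(-14760) = 8 + 14760 = 14768)
Y/(-1953) = 14768/(-1953) = 14768*(-1/1953) = -14768/1953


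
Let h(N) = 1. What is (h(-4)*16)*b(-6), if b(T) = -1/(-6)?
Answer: 8/3 ≈ 2.6667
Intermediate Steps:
b(T) = ⅙ (b(T) = -1*(-⅙) = ⅙)
(h(-4)*16)*b(-6) = (1*16)*(⅙) = 16*(⅙) = 8/3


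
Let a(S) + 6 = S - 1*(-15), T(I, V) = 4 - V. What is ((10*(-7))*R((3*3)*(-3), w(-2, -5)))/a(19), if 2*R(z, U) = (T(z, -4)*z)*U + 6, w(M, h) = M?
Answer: -1095/2 ≈ -547.50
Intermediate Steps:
R(z, U) = 3 + 4*U*z (R(z, U) = (((4 - 1*(-4))*z)*U + 6)/2 = (((4 + 4)*z)*U + 6)/2 = ((8*z)*U + 6)/2 = (8*U*z + 6)/2 = (6 + 8*U*z)/2 = 3 + 4*U*z)
a(S) = 9 + S (a(S) = -6 + (S - 1*(-15)) = -6 + (S + 15) = -6 + (15 + S) = 9 + S)
((10*(-7))*R((3*3)*(-3), w(-2, -5)))/a(19) = ((10*(-7))*(3 + 4*(-2)*((3*3)*(-3))))/(9 + 19) = -70*(3 + 4*(-2)*(9*(-3)))/28 = -70*(3 + 4*(-2)*(-27))*(1/28) = -70*(3 + 216)*(1/28) = -70*219*(1/28) = -15330*1/28 = -1095/2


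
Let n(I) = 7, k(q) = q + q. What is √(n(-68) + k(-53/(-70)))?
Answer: √10430/35 ≈ 2.9179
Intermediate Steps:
k(q) = 2*q
√(n(-68) + k(-53/(-70))) = √(7 + 2*(-53/(-70))) = √(7 + 2*(-53*(-1/70))) = √(7 + 2*(53/70)) = √(7 + 53/35) = √(298/35) = √10430/35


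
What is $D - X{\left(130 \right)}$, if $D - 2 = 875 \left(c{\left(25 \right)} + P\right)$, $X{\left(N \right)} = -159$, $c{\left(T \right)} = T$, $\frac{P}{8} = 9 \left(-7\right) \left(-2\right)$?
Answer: $904036$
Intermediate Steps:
$P = 1008$ ($P = 8 \cdot 9 \left(-7\right) \left(-2\right) = 8 \left(\left(-63\right) \left(-2\right)\right) = 8 \cdot 126 = 1008$)
$D = 903877$ ($D = 2 + 875 \left(25 + 1008\right) = 2 + 875 \cdot 1033 = 2 + 903875 = 903877$)
$D - X{\left(130 \right)} = 903877 - -159 = 903877 + 159 = 904036$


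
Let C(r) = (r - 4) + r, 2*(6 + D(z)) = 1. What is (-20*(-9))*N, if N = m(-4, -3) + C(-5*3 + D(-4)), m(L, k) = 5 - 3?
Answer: -7740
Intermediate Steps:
D(z) = -11/2 (D(z) = -6 + (½)*1 = -6 + ½ = -11/2)
m(L, k) = 2
C(r) = -4 + 2*r (C(r) = (-4 + r) + r = -4 + 2*r)
N = -43 (N = 2 + (-4 + 2*(-5*3 - 11/2)) = 2 + (-4 + 2*(-15 - 11/2)) = 2 + (-4 + 2*(-41/2)) = 2 + (-4 - 41) = 2 - 45 = -43)
(-20*(-9))*N = -20*(-9)*(-43) = 180*(-43) = -7740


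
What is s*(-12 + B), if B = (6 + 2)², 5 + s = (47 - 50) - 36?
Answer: -2288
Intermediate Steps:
s = -44 (s = -5 + ((47 - 50) - 36) = -5 + (-3 - 36) = -5 - 39 = -44)
B = 64 (B = 8² = 64)
s*(-12 + B) = -44*(-12 + 64) = -44*52 = -2288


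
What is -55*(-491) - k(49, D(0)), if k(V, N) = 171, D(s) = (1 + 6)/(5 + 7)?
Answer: 26834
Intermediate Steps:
D(s) = 7/12
-55*(-491) - k(49, D(0)) = -55*(-491) - 1*171 = 27005 - 171 = 26834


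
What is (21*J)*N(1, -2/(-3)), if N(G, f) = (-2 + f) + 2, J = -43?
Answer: -602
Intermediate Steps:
N(G, f) = f
(21*J)*N(1, -2/(-3)) = (21*(-43))*(-2/(-3)) = -(-1806)*(-1)/3 = -903*2/3 = -602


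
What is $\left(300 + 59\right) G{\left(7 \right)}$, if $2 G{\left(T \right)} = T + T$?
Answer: $2513$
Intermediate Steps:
$G{\left(T \right)} = T$ ($G{\left(T \right)} = \frac{T + T}{2} = \frac{2 T}{2} = T$)
$\left(300 + 59\right) G{\left(7 \right)} = \left(300 + 59\right) 7 = 359 \cdot 7 = 2513$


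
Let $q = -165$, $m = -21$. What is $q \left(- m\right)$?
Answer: $-3465$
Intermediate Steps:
$q \left(- m\right) = - 165 \left(\left(-1\right) \left(-21\right)\right) = \left(-165\right) 21 = -3465$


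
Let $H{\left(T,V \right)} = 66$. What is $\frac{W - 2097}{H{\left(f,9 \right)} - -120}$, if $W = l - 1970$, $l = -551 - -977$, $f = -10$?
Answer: $- \frac{3641}{186} \approx -19.575$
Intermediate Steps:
$l = 426$ ($l = -551 + 977 = 426$)
$W = -1544$ ($W = 426 - 1970 = -1544$)
$\frac{W - 2097}{H{\left(f,9 \right)} - -120} = \frac{-1544 - 2097}{66 - -120} = - \frac{3641}{66 + \left(-1698 + 1818\right)} = - \frac{3641}{66 + 120} = - \frac{3641}{186}$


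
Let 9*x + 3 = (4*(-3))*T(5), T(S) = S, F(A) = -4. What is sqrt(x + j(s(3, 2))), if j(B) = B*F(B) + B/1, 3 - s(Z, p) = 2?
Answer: I*sqrt(10) ≈ 3.1623*I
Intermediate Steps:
s(Z, p) = 1 (s(Z, p) = 3 - 1*2 = 3 - 2 = 1)
j(B) = -3*B (j(B) = B*(-4) + B/1 = -4*B + B*1 = -4*B + B = -3*B)
x = -7 (x = -1/3 + ((4*(-3))*5)/9 = -1/3 + (-12*5)/9 = -1/3 + (1/9)*(-60) = -1/3 - 20/3 = -7)
sqrt(x + j(s(3, 2))) = sqrt(-7 - 3*1) = sqrt(-7 - 3) = sqrt(-10) = I*sqrt(10)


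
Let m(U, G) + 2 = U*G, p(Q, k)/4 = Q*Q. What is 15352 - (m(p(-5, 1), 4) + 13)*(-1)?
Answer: 15763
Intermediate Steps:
p(Q, k) = 4*Q² (p(Q, k) = 4*(Q*Q) = 4*Q²)
m(U, G) = -2 + G*U (m(U, G) = -2 + U*G = -2 + G*U)
15352 - (m(p(-5, 1), 4) + 13)*(-1) = 15352 - ((-2 + 4*(4*(-5)²)) + 13)*(-1) = 15352 - ((-2 + 4*(4*25)) + 13)*(-1) = 15352 - ((-2 + 4*100) + 13)*(-1) = 15352 - ((-2 + 400) + 13)*(-1) = 15352 - (398 + 13)*(-1) = 15352 - 411*(-1) = 15352 - 1*(-411) = 15352 + 411 = 15763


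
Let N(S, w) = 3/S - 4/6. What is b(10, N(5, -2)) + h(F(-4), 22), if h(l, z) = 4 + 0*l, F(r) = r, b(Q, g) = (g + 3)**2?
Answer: 2836/225 ≈ 12.604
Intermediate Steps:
N(S, w) = -2/3 + 3/S (N(S, w) = 3/S - 4*1/6 = 3/S - 2/3 = -2/3 + 3/S)
b(Q, g) = (3 + g)**2
h(l, z) = 4 (h(l, z) = 4 + 0 = 4)
b(10, N(5, -2)) + h(F(-4), 22) = (3 + (-2/3 + 3/5))**2 + 4 = (3 - 1/15)**2 + 4 = (44/15)**2 + 4 = 1936/225 + 4 = 2836/225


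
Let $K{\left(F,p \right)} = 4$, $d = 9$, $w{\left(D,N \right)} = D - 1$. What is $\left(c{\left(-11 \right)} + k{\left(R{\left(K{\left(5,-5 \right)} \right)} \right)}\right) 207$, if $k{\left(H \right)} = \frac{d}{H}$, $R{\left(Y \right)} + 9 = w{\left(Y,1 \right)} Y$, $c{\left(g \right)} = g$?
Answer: $-1656$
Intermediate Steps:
$w{\left(D,N \right)} = -1 + D$
$R{\left(Y \right)} = -9 + Y \left(-1 + Y\right)$ ($R{\left(Y \right)} = -9 + \left(-1 + Y\right) Y = -9 + Y \left(-1 + Y\right)$)
$k{\left(H \right)} = \frac{9}{H}$
$\left(c{\left(-11 \right)} + k{\left(R{\left(K{\left(5,-5 \right)} \right)} \right)}\right) 207 = \left(-11 + \frac{9}{-9 + 4 \left(-1 + 4\right)}\right) 207 = \left(-11 + \frac{9}{-9 + 4 \cdot 3}\right) 207 = \left(-11 + \frac{9}{-9 + 12}\right) 207 = \left(-11 + \frac{9}{3}\right) 207 = \left(-11 + 9 \cdot \frac{1}{3}\right) 207 = \left(-11 + 3\right) 207 = \left(-8\right) 207 = -1656$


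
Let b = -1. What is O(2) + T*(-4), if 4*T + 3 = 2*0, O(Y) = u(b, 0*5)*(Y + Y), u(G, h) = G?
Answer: -1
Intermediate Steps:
O(Y) = -2*Y (O(Y) = -(Y + Y) = -2*Y)
T = -¾ (T = -¾ + (2*0)/4 = -¾ + (¼)*0 = -¾ + 0 = -¾ ≈ -0.75000)
O(2) + T*(-4) = -2*2 - ¾*(-4) = -4 + 3 = -1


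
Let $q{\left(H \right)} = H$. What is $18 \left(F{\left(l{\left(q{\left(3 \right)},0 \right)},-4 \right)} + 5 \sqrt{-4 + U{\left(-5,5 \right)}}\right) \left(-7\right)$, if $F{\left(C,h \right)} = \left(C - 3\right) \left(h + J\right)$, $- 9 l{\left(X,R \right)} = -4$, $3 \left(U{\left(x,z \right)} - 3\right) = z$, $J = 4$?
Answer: $- 210 \sqrt{6} \approx -514.39$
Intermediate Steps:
$U{\left(x,z \right)} = 3 + \frac{z}{3}$
$l{\left(X,R \right)} = \frac{4}{9}$ ($l{\left(X,R \right)} = \left(- \frac{1}{9}\right) \left(-4\right) = \frac{4}{9}$)
$F{\left(C,h \right)} = \left(-3 + C\right) \left(4 + h\right)$ ($F{\left(C,h \right)} = \left(C - 3\right) \left(h + 4\right) = \left(-3 + C\right) \left(4 + h\right)$)
$18 \left(F{\left(l{\left(q{\left(3 \right)},0 \right)},-4 \right)} + 5 \sqrt{-4 + U{\left(-5,5 \right)}}\right) \left(-7\right) = 18 \left(\left(-12 - -12 + 4 \cdot \frac{4}{9} + \frac{4}{9} \left(-4\right)\right) + 5 \sqrt{-4 + \left(3 + \frac{1}{3} \cdot 5\right)}\right) \left(-7\right) = 18 \left(\left(-12 + 12 + \frac{16}{9} - \frac{16}{9}\right) + 5 \sqrt{-4 + \left(3 + \frac{5}{3}\right)}\right) \left(-7\right) = 18 \left(0 + 5 \sqrt{-4 + \frac{14}{3}}\right) \left(-7\right) = 18 \left(0 + 5 \sqrt{\frac{2}{3}}\right) \left(-7\right) = 18 \left(0 + 5 \frac{\sqrt{6}}{3}\right) \left(-7\right) = 18 \left(0 + \frac{5 \sqrt{6}}{3}\right) \left(-7\right) = 18 \frac{5 \sqrt{6}}{3} \left(-7\right) = 30 \sqrt{6} \left(-7\right) = - 210 \sqrt{6}$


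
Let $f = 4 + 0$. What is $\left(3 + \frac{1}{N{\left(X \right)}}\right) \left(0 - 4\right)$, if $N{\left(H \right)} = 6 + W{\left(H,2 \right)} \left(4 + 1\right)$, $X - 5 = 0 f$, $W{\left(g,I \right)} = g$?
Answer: $- \frac{376}{31} \approx -12.129$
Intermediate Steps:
$f = 4$
$X = 5$ ($X = 5 + 0 \cdot 4 = 5 + 0 = 5$)
$N{\left(H \right)} = 6 + 5 H$ ($N{\left(H \right)} = 6 + H \left(4 + 1\right) = 6 + H 5 = 6 + 5 H$)
$\left(3 + \frac{1}{N{\left(X \right)}}\right) \left(0 - 4\right) = \left(3 + \frac{1}{6 + 5 \cdot 5}\right) \left(0 - 4\right) = \left(3 + \frac{1}{6 + 25}\right) \left(0 - 4\right) = \left(3 + \frac{1}{31}\right) \left(-4\right) = \frac{94}{31} \left(-4\right) = - \frac{376}{31}$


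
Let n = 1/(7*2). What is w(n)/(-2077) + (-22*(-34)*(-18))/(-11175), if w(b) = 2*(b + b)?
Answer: 65243582/54157775 ≈ 1.2047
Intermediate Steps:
n = 1/14 ≈ 0.071429
w(b) = 4*b (w(b) = 2*(2*b) = 4*b)
w(n)/(-2077) + (-22*(-34)*(-18))/(-11175) = (4*(1/14))/(-2077) + (-22*(-34)*(-18))/(-11175) = (2/7)*(-1/2077) + (748*(-18))*(-1/11175) = -2/14539 - 13464*(-1/11175) = -2/14539 + 4488/3725 = 65243582/54157775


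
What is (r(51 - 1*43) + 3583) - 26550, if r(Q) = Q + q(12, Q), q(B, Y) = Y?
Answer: -22951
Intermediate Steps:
r(Q) = 2*Q (r(Q) = Q + Q = 2*Q)
(r(51 - 1*43) + 3583) - 26550 = (2*(51 - 1*43) + 3583) - 26550 = (2*(51 - 43) + 3583) - 26550 = (2*8 + 3583) - 26550 = (16 + 3583) - 26550 = 3599 - 26550 = -22951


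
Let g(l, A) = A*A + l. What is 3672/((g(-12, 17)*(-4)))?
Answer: -918/277 ≈ -3.3141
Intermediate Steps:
g(l, A) = l + A² (g(l, A) = A² + l = l + A²)
3672/((g(-12, 17)*(-4))) = 3672/(((-12 + 17²)*(-4))) = 3672/(((-12 + 289)*(-4))) = 3672/((277*(-4))) = 3672/(-1108) = 3672*(-1/1108) = -918/277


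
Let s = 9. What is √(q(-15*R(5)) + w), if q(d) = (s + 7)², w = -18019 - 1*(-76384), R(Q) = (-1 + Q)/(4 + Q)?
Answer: 31*√61 ≈ 242.12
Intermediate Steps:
R(Q) = (-1 + Q)/(4 + Q)
w = 58365 (w = -18019 + 76384 = 58365)
q(d) = 256 (q(d) = (9 + 7)² = 16² = 256)
√(q(-15*R(5)) + w) = √(256 + 58365) = √58621 = 31*√61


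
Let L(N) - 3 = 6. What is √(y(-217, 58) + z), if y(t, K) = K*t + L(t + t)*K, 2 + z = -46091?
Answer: I*√58157 ≈ 241.16*I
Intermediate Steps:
L(N) = 9 (L(N) = 3 + 6 = 9)
z = -46093 (z = -2 - 46091 = -46093)
y(t, K) = 9*K + K*t (y(t, K) = K*t + 9*K = 9*K + K*t)
√(y(-217, 58) + z) = √(58*(9 - 217) - 46093) = √(58*(-208) - 46093) = √(-12064 - 46093) = √(-58157) = I*√58157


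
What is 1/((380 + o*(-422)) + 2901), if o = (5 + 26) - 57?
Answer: 1/14253 ≈ 7.0161e-5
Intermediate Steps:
o = -26 (o = 31 - 57 = -26)
1/((380 + o*(-422)) + 2901) = 1/((380 - 26*(-422)) + 2901) = 1/((380 + 10972) + 2901) = 1/(11352 + 2901) = 1/14253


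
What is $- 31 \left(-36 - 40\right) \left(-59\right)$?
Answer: $-139004$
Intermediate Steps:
$- 31 \left(-36 - 40\right) \left(-59\right) = \left(-31\right) \left(-76\right) \left(-59\right) = 2356 \left(-59\right) = -139004$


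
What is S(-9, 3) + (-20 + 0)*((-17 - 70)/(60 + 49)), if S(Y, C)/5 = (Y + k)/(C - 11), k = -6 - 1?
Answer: 2830/109 ≈ 25.963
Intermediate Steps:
k = -7
S(Y, C) = 5*(-7 + Y)/(-11 + C) (S(Y, C) = 5*((Y - 7)/(C - 11)) = 5*((-7 + Y)/(-11 + C)) = 5*(-7 + Y)/(-11 + C))
S(-9, 3) + (-20 + 0)*((-17 - 70)/(60 + 49)) = 5*(-7 - 9)/(-11 + 3) + (-20 + 0)*((-17 - 70)/(60 + 49)) = 5*(-16)/(-8) - (-1740)/109 = 5*(-1/8)*(-16) - (-1740)/109 = 10 - 20*(-87/109) = 10 + 1740/109 = 2830/109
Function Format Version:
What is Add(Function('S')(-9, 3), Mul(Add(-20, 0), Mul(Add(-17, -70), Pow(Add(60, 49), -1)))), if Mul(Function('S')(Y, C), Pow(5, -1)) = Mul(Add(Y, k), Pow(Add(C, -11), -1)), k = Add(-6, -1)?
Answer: Rational(2830, 109) ≈ 25.963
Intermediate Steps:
k = -7
Function('S')(Y, C) = Mul(5, Pow(Add(-11, C), -1), Add(-7, Y)) (Function('S')(Y, C) = Mul(5, Mul(Add(Y, -7), Pow(Add(C, -11), -1))) = Mul(5, Mul(Add(-7, Y), Pow(Add(-11, C), -1))) = Mul(5, Mul(Pow(Add(-11, C), -1), Add(-7, Y))) = Mul(5, Pow(Add(-11, C), -1), Add(-7, Y)))
Add(Function('S')(-9, 3), Mul(Add(-20, 0), Mul(Add(-17, -70), Pow(Add(60, 49), -1)))) = Add(Mul(5, Pow(Add(-11, 3), -1), Add(-7, -9)), Mul(Add(-20, 0), Mul(Add(-17, -70), Pow(Add(60, 49), -1)))) = Add(Mul(5, Pow(-8, -1), -16), Mul(-20, Mul(-87, Pow(109, -1)))) = Add(Mul(5, Rational(-1, 8), -16), Mul(-20, Mul(-87, Rational(1, 109)))) = Add(10, Mul(-20, Rational(-87, 109))) = Add(10, Rational(1740, 109)) = Rational(2830, 109)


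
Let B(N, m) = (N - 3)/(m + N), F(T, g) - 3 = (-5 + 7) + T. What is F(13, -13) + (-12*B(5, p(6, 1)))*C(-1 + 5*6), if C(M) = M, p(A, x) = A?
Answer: -498/11 ≈ -45.273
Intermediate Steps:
F(T, g) = 5 + T (F(T, g) = 3 + ((-5 + 7) + T) = 3 + (2 + T) = 5 + T)
B(N, m) = (-3 + N)/(N + m)
F(13, -13) + (-12*B(5, p(6, 1)))*C(-1 + 5*6) = (5 + 13) + (-12*(-3 + 5)/(5 + 6))*(-1 + 5*6) = 18 + (-12*2/11)*(-1 + 30) = 18 - 12*2/11*29 = 18 - 24/11*29 = 18 - 696/11 = -498/11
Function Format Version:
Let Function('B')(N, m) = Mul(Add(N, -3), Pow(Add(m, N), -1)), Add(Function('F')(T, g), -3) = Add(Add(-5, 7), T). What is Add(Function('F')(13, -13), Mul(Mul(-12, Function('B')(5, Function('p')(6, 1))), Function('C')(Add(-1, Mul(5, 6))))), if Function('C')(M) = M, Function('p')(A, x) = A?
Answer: Rational(-498, 11) ≈ -45.273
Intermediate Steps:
Function('F')(T, g) = Add(5, T) (Function('F')(T, g) = Add(3, Add(Add(-5, 7), T)) = Add(3, Add(2, T)) = Add(5, T))
Function('B')(N, m) = Mul(Pow(Add(N, m), -1), Add(-3, N)) (Function('B')(N, m) = Mul(Add(-3, N), Pow(Add(N, m), -1)) = Mul(Pow(Add(N, m), -1), Add(-3, N)))
Add(Function('F')(13, -13), Mul(Mul(-12, Function('B')(5, Function('p')(6, 1))), Function('C')(Add(-1, Mul(5, 6))))) = Add(Add(5, 13), Mul(Mul(-12, Mul(Pow(Add(5, 6), -1), Add(-3, 5))), Add(-1, Mul(5, 6)))) = Add(18, Mul(Mul(-12, Mul(Pow(11, -1), 2)), Add(-1, 30))) = Add(18, Mul(Mul(-12, Mul(Rational(1, 11), 2)), 29)) = Add(18, Mul(Mul(-12, Rational(2, 11)), 29)) = Add(18, Mul(Rational(-24, 11), 29)) = Add(18, Rational(-696, 11)) = Rational(-498, 11)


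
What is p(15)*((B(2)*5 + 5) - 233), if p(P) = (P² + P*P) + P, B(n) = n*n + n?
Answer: -92070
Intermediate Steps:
B(n) = n + n² (B(n) = n² + n = n + n²)
p(P) = P + 2*P² (p(P) = (P² + P²) + P = 2*P² + P = P + 2*P²)
p(15)*((B(2)*5 + 5) - 233) = (15*(1 + 2*15))*(((2*(1 + 2))*5 + 5) - 233) = (15*(1 + 30))*(((2*3)*5 + 5) - 233) = (15*31)*((6*5 + 5) - 233) = 465*((30 + 5) - 233) = 465*(35 - 233) = 465*(-198) = -92070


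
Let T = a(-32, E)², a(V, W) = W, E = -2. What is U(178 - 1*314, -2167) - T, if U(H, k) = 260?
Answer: 256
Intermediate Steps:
T = 4 (T = (-2)² = 4)
U(178 - 1*314, -2167) - T = 260 - 1*4 = 260 - 4 = 256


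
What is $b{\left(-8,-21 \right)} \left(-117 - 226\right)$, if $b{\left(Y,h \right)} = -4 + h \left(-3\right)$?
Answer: $-20237$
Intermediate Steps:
$b{\left(Y,h \right)} = -4 - 3 h$
$b{\left(-8,-21 \right)} \left(-117 - 226\right) = \left(-4 - -63\right) \left(-117 - 226\right) = \left(-4 + 63\right) \left(-117 - 226\right) = 59 \left(-343\right) = -20237$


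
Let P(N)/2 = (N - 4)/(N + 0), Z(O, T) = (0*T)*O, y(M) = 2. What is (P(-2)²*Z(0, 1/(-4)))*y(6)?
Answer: 0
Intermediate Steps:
Z(O, T) = 0 (Z(O, T) = 0*O = 0)
P(N) = 2*(-4 + N)/N (P(N) = 2*((N - 4)/(N + 0)) = 2*((-4 + N)/N) = 2*(-4 + N)/N)
(P(-2)²*Z(0, 1/(-4)))*y(6) = ((2 - 8/(-2))²*0)*2 = ((2 - 8*(-½))²*0)*2 = ((2 + 4)²*0)*2 = (6²*0)*2 = (36*0)*2 = 0*2 = 0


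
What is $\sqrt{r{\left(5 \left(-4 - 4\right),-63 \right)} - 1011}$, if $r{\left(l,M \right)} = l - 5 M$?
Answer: $4 i \sqrt{46} \approx 27.129 i$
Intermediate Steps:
$\sqrt{r{\left(5 \left(-4 - 4\right),-63 \right)} - 1011} = \sqrt{\left(5 \left(-4 - 4\right) - -315\right) - 1011} = \sqrt{\left(5 \left(-8\right) + 315\right) - 1011} = \sqrt{\left(-40 + 315\right) - 1011} = \sqrt{275 - 1011} = \sqrt{-736} = 4 i \sqrt{46}$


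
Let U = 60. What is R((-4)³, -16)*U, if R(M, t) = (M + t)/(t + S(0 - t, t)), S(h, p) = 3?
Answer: 4800/13 ≈ 369.23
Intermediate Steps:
R(M, t) = (M + t)/(3 + t) (R(M, t) = (M + t)/(t + 3) = (M + t)/(3 + t))
R((-4)³, -16)*U = (((-4)³ - 16)/(3 - 16))*60 = ((-64 - 16)/(-13))*60 = -1/13*(-80)*60 = (80/13)*60 = 4800/13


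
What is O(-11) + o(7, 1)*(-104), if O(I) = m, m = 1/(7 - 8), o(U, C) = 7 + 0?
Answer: -729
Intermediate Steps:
o(U, C) = 7
m = -1 (m = 1/(-1) = -1)
O(I) = -1
O(-11) + o(7, 1)*(-104) = -1 + 7*(-104) = -1 - 728 = -729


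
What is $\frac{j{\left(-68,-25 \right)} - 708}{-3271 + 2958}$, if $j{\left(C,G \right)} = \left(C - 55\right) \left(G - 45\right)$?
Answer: $- \frac{7902}{313} \approx -25.246$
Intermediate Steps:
$j{\left(C,G \right)} = \left(-55 + C\right) \left(-45 + G\right)$
$\frac{j{\left(-68,-25 \right)} - 708}{-3271 + 2958} = \frac{\left(2475 - -1375 - -3060 - -1700\right) - 708}{-3271 + 2958} = \frac{\left(2475 + 1375 + 3060 + 1700\right) - 708}{-313} = \left(8610 - 708\right) \left(- \frac{1}{313}\right) = 7902 \left(- \frac{1}{313}\right) = - \frac{7902}{313}$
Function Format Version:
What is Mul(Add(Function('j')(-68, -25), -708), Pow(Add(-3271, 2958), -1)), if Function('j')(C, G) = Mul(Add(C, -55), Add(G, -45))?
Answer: Rational(-7902, 313) ≈ -25.246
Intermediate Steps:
Function('j')(C, G) = Mul(Add(-55, C), Add(-45, G))
Mul(Add(Function('j')(-68, -25), -708), Pow(Add(-3271, 2958), -1)) = Mul(Add(Add(2475, Mul(-55, -25), Mul(-45, -68), Mul(-68, -25)), -708), Pow(Add(-3271, 2958), -1)) = Mul(Add(Add(2475, 1375, 3060, 1700), -708), Pow(-313, -1)) = Mul(Add(8610, -708), Rational(-1, 313)) = Mul(7902, Rational(-1, 313)) = Rational(-7902, 313)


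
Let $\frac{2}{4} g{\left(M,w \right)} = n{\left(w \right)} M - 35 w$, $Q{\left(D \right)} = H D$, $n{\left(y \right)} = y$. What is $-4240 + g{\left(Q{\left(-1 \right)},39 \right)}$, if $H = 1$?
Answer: $-7048$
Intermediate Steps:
$Q{\left(D \right)} = D$ ($Q{\left(D \right)} = 1 D = D$)
$g{\left(M,w \right)} = - 70 w + 2 M w$ ($g{\left(M,w \right)} = 2 \left(w M - 35 w\right) = 2 \left(M w - 35 w\right) = 2 \left(- 35 w + M w\right) = - 70 w + 2 M w$)
$-4240 + g{\left(Q{\left(-1 \right)},39 \right)} = -4240 + 2 \cdot 39 \left(-35 - 1\right) = -4240 + 2 \cdot 39 \left(-36\right) = -4240 - 2808 = -7048$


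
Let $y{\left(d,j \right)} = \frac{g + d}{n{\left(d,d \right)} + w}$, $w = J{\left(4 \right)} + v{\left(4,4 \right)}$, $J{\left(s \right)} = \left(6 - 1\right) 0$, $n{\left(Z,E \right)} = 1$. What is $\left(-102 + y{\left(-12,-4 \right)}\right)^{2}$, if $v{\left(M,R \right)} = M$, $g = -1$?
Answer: $\frac{273529}{25} \approx 10941.0$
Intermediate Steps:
$J{\left(s \right)} = 0$ ($J{\left(s \right)} = 5 \cdot 0 = 0$)
$w = 4$ ($w = 0 + 4 = 4$)
$y{\left(d,j \right)} = - \frac{1}{5} + \frac{d}{5}$ ($y{\left(d,j \right)} = \frac{-1 + d}{1 + 4} = \frac{-1 + d}{5} = \left(-1 + d\right) \frac{1}{5} = - \frac{1}{5} + \frac{d}{5}$)
$\left(-102 + y{\left(-12,-4 \right)}\right)^{2} = \left(-102 + \left(- \frac{1}{5} + \frac{1}{5} \left(-12\right)\right)\right)^{2} = \left(-102 - \frac{13}{5}\right)^{2} = \left(- \frac{523}{5}\right)^{2} = \frac{273529}{25}$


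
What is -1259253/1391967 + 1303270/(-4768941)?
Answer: -868823565907/737578721883 ≈ -1.1779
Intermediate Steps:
-1259253/1391967 + 1303270/(-4768941) = -1259253*1/1391967 + 1303270*(-1/4768941) = -139917/154663 - 1303270/4768941 = -868823565907/737578721883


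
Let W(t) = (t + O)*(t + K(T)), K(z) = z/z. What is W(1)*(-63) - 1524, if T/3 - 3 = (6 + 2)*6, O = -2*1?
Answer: -1398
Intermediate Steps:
O = -2
T = 153 (T = 9 + 3*((6 + 2)*6) = 9 + 3*(8*6) = 9 + 3*48 = 9 + 144 = 153)
K(z) = 1
W(t) = (1 + t)*(-2 + t) (W(t) = (t - 2)*(t + 1) = (-2 + t)*(1 + t) = (1 + t)*(-2 + t))
W(1)*(-63) - 1524 = (-2 + 1² - 1*1)*(-63) - 1524 = (-2 + 1 - 1)*(-63) - 1524 = -2*(-63) - 1524 = 126 - 1524 = -1398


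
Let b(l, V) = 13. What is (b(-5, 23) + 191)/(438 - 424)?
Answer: 102/7 ≈ 14.571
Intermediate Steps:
(b(-5, 23) + 191)/(438 - 424) = (13 + 191)/(438 - 424) = 204/14 = 204*(1/14) = 102/7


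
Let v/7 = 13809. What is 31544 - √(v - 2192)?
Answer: 31544 - 13*√559 ≈ 31237.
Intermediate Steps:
v = 96663 (v = 7*13809 = 96663)
31544 - √(v - 2192) = 31544 - √(96663 - 2192) = 31544 - √94471 = 31544 - 13*√559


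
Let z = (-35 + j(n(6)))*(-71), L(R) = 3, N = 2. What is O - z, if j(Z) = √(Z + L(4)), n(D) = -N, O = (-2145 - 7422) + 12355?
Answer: 374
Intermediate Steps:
O = 2788 (O = -9567 + 12355 = 2788)
n(D) = -2 (n(D) = -1*2 = -2)
j(Z) = √(3 + Z) (j(Z) = √(Z + 3) = √(3 + Z))
z = 2414 (z = (-35 + √(3 - 2))*(-71) = (-35 + √1)*(-71) = (-35 + 1)*(-71) = -34*(-71) = 2414)
O - z = 2788 - 1*2414 = 2788 - 2414 = 374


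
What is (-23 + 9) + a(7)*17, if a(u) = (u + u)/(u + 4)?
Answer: 84/11 ≈ 7.6364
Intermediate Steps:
a(u) = 2*u/(4 + u) (a(u) = (2*u)/(4 + u) = 2*u/(4 + u))
(-23 + 9) + a(7)*17 = (-23 + 9) + (2*7/(4 + 7))*17 = -14 + (2*7/11)*17 = -14 + (2*7*(1/11))*17 = -14 + (14/11)*17 = -14 + 238/11 = 84/11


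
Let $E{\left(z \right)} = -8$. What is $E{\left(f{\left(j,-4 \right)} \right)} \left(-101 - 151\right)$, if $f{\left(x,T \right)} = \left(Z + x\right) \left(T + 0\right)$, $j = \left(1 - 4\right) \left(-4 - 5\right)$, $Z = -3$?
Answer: $2016$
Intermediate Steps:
$j = 27$ ($j = \left(-3\right) \left(-9\right) = 27$)
$f{\left(x,T \right)} = T \left(-3 + x\right)$ ($f{\left(x,T \right)} = \left(-3 + x\right) \left(T + 0\right) = \left(-3 + x\right) T = T \left(-3 + x\right)$)
$E{\left(f{\left(j,-4 \right)} \right)} \left(-101 - 151\right) = - 8 \left(-101 - 151\right) = \left(-8\right) \left(-252\right) = 2016$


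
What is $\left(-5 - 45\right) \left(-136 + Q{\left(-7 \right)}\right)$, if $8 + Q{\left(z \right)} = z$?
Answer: $7550$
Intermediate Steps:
$Q{\left(z \right)} = -8 + z$
$\left(-5 - 45\right) \left(-136 + Q{\left(-7 \right)}\right) = \left(-5 - 45\right) \left(-136 - 15\right) = - 50 \left(-136 - 15\right) = \left(-50\right) \left(-151\right) = 7550$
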